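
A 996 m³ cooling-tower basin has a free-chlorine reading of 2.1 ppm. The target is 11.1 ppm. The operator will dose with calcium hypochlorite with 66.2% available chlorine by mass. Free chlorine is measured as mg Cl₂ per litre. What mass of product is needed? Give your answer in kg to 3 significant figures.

Volume: 996 m³ = 996,000 L.
Chlorine deficit: 11.1 − 2.1 = 9 ppm = 9 mg/L as Cl₂.
Cl₂ equivalent needed: 9 mg/L × 996,000 L = 8,964,000 mg = 8964 g.
Product at 66.2% available chlorine: 8964 / 0.662 = 13,540 g.

13.5 kg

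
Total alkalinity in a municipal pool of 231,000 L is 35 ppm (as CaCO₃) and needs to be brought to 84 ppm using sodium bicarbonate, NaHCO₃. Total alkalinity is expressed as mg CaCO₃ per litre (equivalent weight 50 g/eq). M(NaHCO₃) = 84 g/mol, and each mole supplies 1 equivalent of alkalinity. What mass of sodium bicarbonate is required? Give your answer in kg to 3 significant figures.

Alkalinity to add: (84 − 35) = 49 mg/L as CaCO₃ × 231,000 L = 11,320 g as CaCO₃.
Equivalents: 11,320 g ÷ 50 g/eq = 226.4 eq.
NaHCO₃ supplies 1 eq per mole → 226.4 mol.
Mass: 226.4 mol × 84 g/mol = 19,020 g.

19.0 kg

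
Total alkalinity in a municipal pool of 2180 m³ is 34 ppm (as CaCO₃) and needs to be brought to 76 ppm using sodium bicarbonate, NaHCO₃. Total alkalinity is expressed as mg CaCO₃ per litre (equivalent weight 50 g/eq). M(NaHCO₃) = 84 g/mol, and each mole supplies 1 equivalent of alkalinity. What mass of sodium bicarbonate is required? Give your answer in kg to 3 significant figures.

154 kg

Volume: 2180 m³ = 2,180,000 L.
Alkalinity to add: (76 − 34) = 42 mg/L as CaCO₃ × 2,180,000 L = 91,560 g as CaCO₃.
Equivalents: 91,560 g ÷ 50 g/eq = 1831 eq.
NaHCO₃ supplies 1 eq per mole → 1831 mol.
Mass: 1831 mol × 84 g/mol = 153,800 g.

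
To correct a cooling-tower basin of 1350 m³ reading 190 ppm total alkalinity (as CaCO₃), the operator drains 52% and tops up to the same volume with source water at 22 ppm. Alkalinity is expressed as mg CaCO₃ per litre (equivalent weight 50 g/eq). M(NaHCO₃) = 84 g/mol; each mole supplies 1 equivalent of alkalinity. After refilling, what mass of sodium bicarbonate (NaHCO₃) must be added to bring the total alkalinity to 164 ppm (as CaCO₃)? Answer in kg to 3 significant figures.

Volume: 1350 m³ = 1,350,000 L.
After draining 52% and refilling: 190 × 0.48 + 22 × 0.52 = 102.64 ppm.
Deficit to target: 164 − 102.64 = 61.36 mg/L.
As CaCO₃: 61.36 mg/L × 1,350,000 L = 82,840 g; ÷ 50 g/eq ÷ 1 = 1657 mol NaHCO₃.
Mass: 1657 × 84 = 139,200 g.

139 kg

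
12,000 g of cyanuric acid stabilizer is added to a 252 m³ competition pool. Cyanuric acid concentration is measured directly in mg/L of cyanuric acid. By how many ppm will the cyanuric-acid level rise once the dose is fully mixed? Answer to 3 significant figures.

47.6 ppm

Volume: 252 m³ = 252,000 L.
Rise: 12,000 g / 252,000 L × 1000 = 47.62 mg/L.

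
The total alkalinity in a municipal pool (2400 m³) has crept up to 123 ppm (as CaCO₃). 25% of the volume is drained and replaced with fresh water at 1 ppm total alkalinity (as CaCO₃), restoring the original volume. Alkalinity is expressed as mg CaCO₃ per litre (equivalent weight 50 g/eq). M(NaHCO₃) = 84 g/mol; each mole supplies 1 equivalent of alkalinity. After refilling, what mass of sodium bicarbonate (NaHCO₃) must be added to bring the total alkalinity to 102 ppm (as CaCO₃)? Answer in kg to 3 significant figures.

38.3 kg

Volume: 2400 m³ = 2,400,000 L.
After draining 25% and refilling: 123 × 0.75 + 1 × 0.25 = 92.5 ppm.
Deficit to target: 102 − 92.5 = 9.5 mg/L.
As CaCO₃: 9.5 mg/L × 2,400,000 L = 22,800 g; ÷ 50 g/eq ÷ 1 = 456 mol NaHCO₃.
Mass: 456 × 84 = 38,300 g.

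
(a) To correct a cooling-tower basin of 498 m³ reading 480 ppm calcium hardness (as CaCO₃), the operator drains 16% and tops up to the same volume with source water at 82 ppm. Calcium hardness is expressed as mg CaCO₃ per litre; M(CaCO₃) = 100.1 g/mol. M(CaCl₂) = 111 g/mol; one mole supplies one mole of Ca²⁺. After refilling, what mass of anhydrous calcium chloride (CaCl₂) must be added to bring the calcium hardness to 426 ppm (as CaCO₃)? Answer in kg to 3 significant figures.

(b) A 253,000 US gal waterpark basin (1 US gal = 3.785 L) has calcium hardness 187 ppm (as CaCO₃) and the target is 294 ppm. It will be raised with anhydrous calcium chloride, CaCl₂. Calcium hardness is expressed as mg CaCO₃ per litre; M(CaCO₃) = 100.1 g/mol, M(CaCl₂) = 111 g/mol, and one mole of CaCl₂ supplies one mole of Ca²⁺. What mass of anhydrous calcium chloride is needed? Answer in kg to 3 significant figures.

(a) 5.35 kg; (b) 114 kg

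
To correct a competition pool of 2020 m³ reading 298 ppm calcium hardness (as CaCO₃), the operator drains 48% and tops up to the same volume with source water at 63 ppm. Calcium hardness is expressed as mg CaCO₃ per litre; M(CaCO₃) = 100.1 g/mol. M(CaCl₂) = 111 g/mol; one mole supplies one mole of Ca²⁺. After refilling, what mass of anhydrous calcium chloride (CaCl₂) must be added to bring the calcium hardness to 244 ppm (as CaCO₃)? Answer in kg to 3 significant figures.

Volume: 2020 m³ = 2,020,000 L.
After draining 48% and refilling: 298 × 0.52 + 63 × 0.48 = 185.2 ppm.
Deficit to target: 244 − 185.2 = 58.8 mg/L.
As CaCO₃: 58.8 mg/L × 2,020,000 L = 118,800 g; ÷ 100.1 = 1187 mol Ca²⁺.
Mass: 1187 × 111 = 131,700 g.

132 kg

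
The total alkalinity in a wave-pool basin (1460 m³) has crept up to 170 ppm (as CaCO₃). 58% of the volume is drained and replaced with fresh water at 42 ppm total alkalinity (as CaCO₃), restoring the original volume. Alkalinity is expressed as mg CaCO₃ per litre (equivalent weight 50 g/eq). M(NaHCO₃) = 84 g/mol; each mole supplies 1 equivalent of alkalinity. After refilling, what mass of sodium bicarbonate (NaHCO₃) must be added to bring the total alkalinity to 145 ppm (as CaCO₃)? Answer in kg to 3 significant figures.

121 kg

Volume: 1460 m³ = 1,460,000 L.
After draining 58% and refilling: 170 × 0.42 + 42 × 0.58 = 95.76 ppm.
Deficit to target: 145 − 95.76 = 49.24 mg/L.
As CaCO₃: 49.24 mg/L × 1,460,000 L = 71,890 g; ÷ 50 g/eq ÷ 1 = 1438 mol NaHCO₃.
Mass: 1438 × 84 = 120,800 g.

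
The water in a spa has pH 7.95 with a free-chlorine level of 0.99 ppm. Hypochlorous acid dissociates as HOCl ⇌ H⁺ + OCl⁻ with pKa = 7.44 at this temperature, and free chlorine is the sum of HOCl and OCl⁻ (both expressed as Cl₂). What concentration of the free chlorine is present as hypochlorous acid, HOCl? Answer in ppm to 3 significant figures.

0.234 ppm

[OCl⁻]/[HOCl] = 10^(pH − pKa) = 10^(7.95 − 7.44) = 10^0.51 = 3.236.
Fraction as HOCl = 1 / (1 + 3.236) = 0.2361.
HOCl = 0.2361 × 0.99 ppm = 0.2337 ppm.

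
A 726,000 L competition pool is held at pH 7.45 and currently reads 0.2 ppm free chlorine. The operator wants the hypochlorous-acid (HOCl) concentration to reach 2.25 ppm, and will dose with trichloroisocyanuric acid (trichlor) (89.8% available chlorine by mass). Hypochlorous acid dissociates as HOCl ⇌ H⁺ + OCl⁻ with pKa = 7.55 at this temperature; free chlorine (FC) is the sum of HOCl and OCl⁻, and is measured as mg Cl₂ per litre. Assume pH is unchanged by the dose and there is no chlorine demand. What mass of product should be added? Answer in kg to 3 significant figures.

3.10 kg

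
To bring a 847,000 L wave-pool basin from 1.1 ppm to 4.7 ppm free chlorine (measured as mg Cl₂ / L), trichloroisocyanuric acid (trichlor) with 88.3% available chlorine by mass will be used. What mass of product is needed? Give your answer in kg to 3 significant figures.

3.45 kg

Chlorine deficit: 4.7 − 1.1 = 3.6 ppm = 3.6 mg/L as Cl₂.
Cl₂ equivalent needed: 3.6 mg/L × 847,000 L = 3,049,000 mg = 3049 g.
Product at 88.3% available chlorine: 3049 / 0.883 = 3453 g.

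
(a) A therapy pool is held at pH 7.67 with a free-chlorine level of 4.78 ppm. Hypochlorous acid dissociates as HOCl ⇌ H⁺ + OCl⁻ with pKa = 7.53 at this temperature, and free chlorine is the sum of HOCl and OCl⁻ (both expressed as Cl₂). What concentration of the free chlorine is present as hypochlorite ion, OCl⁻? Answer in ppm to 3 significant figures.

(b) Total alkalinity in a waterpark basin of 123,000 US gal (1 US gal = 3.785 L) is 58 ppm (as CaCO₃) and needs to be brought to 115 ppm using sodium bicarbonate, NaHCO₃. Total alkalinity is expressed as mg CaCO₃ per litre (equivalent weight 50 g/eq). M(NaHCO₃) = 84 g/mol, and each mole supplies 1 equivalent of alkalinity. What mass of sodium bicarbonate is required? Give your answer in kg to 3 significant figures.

(a) [OCl⁻]/[HOCl] = 10^(pH − pKa) = 10^(7.67 − 7.53) = 10^0.14 = 1.38.
(a) Fraction as HOCl = 1 / (1 + 1.38) = 0.4201.
(a) OCl⁻ = (1 − 0.4201) × 4.78 ppm = 2.772 ppm.

(b) Volume: 123,000 US gal × 3.785 L/gal = 465,555 L.
(b) Alkalinity to add: (115 − 58) = 57 mg/L as CaCO₃ × 465,555 L = 26,540 g as CaCO₃.
(b) Equivalents: 26,540 g ÷ 50 g/eq = 530.7 eq.
(b) NaHCO₃ supplies 1 eq per mole → 530.7 mol.
(b) Mass: 530.7 mol × 84 g/mol = 44,580 g.

(a) 2.77 ppm; (b) 44.6 kg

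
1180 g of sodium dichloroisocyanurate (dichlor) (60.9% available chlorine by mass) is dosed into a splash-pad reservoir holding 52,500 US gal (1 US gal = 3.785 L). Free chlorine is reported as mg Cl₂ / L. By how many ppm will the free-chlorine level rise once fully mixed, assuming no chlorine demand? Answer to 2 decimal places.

3.62 ppm

Volume: 52,500 US gal × 3.785 L/gal = 198,712 L.
Available chlorine delivered: 1180 g × 0.609 = 718.6 g as Cl₂.
Concentration rise: 718.6 g / 198,712 L = 3.616 mg/L = 3.62 ppm.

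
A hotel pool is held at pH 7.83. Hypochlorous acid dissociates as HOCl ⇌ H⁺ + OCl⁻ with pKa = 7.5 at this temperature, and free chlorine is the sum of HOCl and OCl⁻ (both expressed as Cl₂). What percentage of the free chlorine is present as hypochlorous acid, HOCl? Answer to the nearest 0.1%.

[OCl⁻]/[HOCl] = 10^(pH − pKa) = 10^(7.83 − 7.5) = 10^0.33 = 2.138.
Fraction as HOCl = 1 / (1 + 2.138) = 0.3187.

31.9%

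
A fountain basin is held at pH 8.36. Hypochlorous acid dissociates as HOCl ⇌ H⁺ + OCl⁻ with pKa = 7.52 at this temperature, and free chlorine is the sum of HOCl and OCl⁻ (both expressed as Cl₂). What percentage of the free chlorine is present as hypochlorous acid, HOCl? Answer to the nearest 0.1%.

[OCl⁻]/[HOCl] = 10^(pH − pKa) = 10^(8.36 − 7.52) = 10^0.84 = 6.918.
Fraction as HOCl = 1 / (1 + 6.918) = 0.1263.

12.6%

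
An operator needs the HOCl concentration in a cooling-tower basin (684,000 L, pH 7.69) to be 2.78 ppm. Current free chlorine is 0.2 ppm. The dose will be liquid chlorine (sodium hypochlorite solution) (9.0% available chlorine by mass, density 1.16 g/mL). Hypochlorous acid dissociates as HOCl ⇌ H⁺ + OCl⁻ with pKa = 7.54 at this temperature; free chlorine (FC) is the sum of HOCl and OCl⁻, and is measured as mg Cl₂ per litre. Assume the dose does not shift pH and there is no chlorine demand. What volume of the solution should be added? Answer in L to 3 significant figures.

42.6 L

[OCl⁻]/[HOCl] = 10^(pH − pKa) = 10^(7.69 − 7.54) = 1.413; fraction as HOCl = 1/(1 + 1.413) = 0.4145.
Free chlorine required for 2.78 ppm HOCl: 2.78 / 0.4145 = 6.707 ppm.
FC to add: 6.707 − 0.2 = 6.507 mg/L as Cl₂.
Cl₂ equivalent: 6.507 mg/L × 684,000 L = 4451 g.
Product at 9.0% available Cl: 4451 / 0.09 = 49,450 g.
Volume: 49,450 g ÷ 1.16 g/mL = 42,630 mL.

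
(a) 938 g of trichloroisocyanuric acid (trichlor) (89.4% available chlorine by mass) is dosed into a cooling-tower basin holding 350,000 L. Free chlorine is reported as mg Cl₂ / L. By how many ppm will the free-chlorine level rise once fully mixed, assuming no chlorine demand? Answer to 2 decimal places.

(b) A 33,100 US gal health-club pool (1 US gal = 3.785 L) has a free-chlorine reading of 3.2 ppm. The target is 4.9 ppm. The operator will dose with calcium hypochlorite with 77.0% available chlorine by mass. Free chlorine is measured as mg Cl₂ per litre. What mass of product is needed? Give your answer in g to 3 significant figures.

(a) 2.40 ppm; (b) 277 g

(a) Available chlorine delivered: 938 g × 0.894 = 838.6 g as Cl₂.
(a) Concentration rise: 838.6 g / 350,000 L = 2.396 mg/L = 2.40 ppm.

(b) Volume: 33,100 US gal × 3.785 L/gal = 125,284 L.
(b) Chlorine deficit: 4.9 − 3.2 = 1.7 ppm = 1.7 mg/L as Cl₂.
(b) Cl₂ equivalent needed: 1.7 mg/L × 125,284 L = 213,000 mg = 213 g.
(b) Product at 77.0% available chlorine: 213 / 0.77 = 276.6 g.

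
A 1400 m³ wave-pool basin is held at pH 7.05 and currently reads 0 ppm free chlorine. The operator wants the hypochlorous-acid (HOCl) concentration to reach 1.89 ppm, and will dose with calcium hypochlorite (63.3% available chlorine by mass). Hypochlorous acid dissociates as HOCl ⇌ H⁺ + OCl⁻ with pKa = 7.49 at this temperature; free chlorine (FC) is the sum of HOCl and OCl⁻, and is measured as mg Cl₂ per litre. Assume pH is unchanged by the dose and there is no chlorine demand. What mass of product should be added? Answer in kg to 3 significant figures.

Volume: 1400 m³ = 1,400,000 L.
[OCl⁻]/[HOCl] = 10^(pH − pKa) = 10^(7.05 − 7.49) = 0.3631; fraction as HOCl = 1/(1 + 0.3631) = 0.7336.
Free chlorine required for 1.89 ppm HOCl: 1.89 / 0.7336 = 2.576 ppm.
FC to add: 2.576 − 0 = 2.576 mg/L as Cl₂.
Cl₂ equivalent: 2.576 mg/L × 1,400,000 L = 3607 g.
Product at 63.3% available Cl: 3607 / 0.633 = 5698 g.

5.70 kg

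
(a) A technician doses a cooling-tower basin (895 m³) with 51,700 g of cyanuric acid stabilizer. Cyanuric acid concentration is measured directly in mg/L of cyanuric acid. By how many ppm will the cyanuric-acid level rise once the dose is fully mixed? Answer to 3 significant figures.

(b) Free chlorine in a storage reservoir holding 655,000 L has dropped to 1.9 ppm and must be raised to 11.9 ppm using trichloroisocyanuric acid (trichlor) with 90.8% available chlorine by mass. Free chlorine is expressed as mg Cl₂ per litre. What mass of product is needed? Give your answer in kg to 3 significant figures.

(a) 57.8 ppm; (b) 7.21 kg

(a) Volume: 895 m³ = 895,000 L.
(a) Rise: 51,700 g / 895,000 L × 1000 = 57.77 mg/L.

(b) Chlorine deficit: 11.9 − 1.9 = 10 ppm = 10 mg/L as Cl₂.
(b) Cl₂ equivalent needed: 10 mg/L × 655,000 L = 6,550,000 mg = 6550 g.
(b) Product at 90.8% available chlorine: 6550 / 0.908 = 7214 g.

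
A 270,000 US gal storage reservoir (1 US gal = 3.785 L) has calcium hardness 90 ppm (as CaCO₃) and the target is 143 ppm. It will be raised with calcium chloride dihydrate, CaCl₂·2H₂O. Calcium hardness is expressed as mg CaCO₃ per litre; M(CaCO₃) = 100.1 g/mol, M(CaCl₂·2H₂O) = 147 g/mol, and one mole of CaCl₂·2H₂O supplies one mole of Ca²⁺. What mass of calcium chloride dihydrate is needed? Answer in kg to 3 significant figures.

79.5 kg

Volume: 270,000 US gal × 3.785 L/gal = 1,021,950 L.
Hardness to add: (143 − 90) = 53 mg/L as CaCO₃ × 1,021,950 L = 54,160 g as CaCO₃.
Moles of Ca²⁺ (1 mol Ca²⁺ ≡ 1 mol CaCO₃): 54,160 / 100.1 g/mol = 541.1 mol.
Mass of CaCl₂·2H₂O: 541.1 × 147 = 79,540 g.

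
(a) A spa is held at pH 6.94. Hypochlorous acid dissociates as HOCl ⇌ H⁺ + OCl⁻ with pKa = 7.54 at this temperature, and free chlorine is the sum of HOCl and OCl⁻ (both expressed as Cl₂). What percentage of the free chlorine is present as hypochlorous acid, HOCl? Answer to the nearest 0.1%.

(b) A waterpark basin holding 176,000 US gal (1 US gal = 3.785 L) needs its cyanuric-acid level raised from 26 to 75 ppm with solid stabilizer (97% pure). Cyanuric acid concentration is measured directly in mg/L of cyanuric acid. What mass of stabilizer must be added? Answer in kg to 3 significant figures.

(a) 79.9%; (b) 33.7 kg

(a) [OCl⁻]/[HOCl] = 10^(pH − pKa) = 10^(6.94 − 7.54) = 10^-0.60 = 0.2512.
(a) Fraction as HOCl = 1 / (1 + 0.2512) = 0.7992.

(b) Volume: 176,000 US gal × 3.785 L/gal = 666,160 L.
(b) CYA to add: (75 − 26) = 49 mg/L × 666,160 L = 32,640 g cyanuric acid.
(b) At 97% purity: 32,640 / 0.97 = 33,650 g product.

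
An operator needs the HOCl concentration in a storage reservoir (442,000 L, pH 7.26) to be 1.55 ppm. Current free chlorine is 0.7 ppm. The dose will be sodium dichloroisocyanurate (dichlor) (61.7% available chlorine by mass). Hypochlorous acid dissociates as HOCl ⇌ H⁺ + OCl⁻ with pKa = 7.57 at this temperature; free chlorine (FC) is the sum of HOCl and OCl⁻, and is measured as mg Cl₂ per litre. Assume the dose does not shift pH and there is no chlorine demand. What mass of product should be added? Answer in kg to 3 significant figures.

[OCl⁻]/[HOCl] = 10^(pH − pKa) = 10^(7.26 − 7.57) = 0.4898; fraction as HOCl = 1/(1 + 0.4898) = 0.6712.
Free chlorine required for 1.55 ppm HOCl: 1.55 / 0.6712 = 2.309 ppm.
FC to add: 2.309 − 0.7 = 1.609 mg/L as Cl₂.
Cl₂ equivalent: 1.609 mg/L × 442,000 L = 711.2 g.
Product at 61.7% available Cl: 711.2 / 0.617 = 1153 g.

1.15 kg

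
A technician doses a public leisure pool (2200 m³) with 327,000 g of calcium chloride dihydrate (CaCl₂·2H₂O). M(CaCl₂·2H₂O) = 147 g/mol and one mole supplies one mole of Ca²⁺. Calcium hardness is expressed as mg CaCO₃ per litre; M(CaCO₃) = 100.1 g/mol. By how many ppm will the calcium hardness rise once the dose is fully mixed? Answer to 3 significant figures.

101 ppm

Volume: 2200 m³ = 2,200,000 L.
Moles of Ca²⁺: 327,000 g ÷ 147 g/mol = 2224 mol.
As CaCO₃: 2224 mol × 100.1 g/mol = 222,700 g.
Rise: 222,700 g / 2,200,000 L × 1000 = 101.2 mg/L.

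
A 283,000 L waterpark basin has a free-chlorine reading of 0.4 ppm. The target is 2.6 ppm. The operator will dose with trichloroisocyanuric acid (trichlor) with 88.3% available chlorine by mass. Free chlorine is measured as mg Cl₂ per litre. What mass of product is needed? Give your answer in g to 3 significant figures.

Chlorine deficit: 2.6 − 0.4 = 2.2 ppm = 2.2 mg/L as Cl₂.
Cl₂ equivalent needed: 2.2 mg/L × 283,000 L = 622,600 mg = 622.6 g.
Product at 88.3% available chlorine: 622.6 / 0.883 = 705.1 g.

705 g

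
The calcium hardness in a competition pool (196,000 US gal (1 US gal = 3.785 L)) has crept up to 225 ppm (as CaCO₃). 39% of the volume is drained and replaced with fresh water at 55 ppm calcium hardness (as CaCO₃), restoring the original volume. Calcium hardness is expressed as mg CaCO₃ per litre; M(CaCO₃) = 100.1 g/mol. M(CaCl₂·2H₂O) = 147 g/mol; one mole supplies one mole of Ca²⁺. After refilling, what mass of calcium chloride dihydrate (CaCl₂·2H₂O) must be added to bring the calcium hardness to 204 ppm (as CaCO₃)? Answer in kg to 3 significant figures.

Volume: 196,000 US gal × 3.785 L/gal = 741,860 L.
After draining 39% and refilling: 225 × 0.61 + 55 × 0.39 = 158.7 ppm.
Deficit to target: 204 − 158.7 = 45.3 mg/L.
As CaCO₃: 45.3 mg/L × 741,860 L = 33,610 g; ÷ 100.1 = 335.7 mol Ca²⁺.
Mass: 335.7 × 147 = 49,350 g.

49.4 kg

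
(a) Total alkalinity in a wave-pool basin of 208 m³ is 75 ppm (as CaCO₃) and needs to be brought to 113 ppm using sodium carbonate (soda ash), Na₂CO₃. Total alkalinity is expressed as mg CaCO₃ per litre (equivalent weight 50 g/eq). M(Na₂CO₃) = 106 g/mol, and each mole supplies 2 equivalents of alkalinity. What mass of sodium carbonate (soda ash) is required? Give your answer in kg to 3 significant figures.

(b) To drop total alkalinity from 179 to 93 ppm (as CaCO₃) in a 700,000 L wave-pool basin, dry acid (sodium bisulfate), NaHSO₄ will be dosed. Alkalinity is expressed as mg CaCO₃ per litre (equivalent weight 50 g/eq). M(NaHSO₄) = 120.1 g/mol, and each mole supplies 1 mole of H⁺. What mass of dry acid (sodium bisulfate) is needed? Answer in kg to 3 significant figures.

(a) 8.38 kg; (b) 145 kg

(a) Volume: 208 m³ = 208,000 L.
(a) Alkalinity to add: (113 − 75) = 38 mg/L as CaCO₃ × 208,000 L = 7904 g as CaCO₃.
(a) Equivalents: 7904 g ÷ 50 g/eq = 158.1 eq.
(a) Each mole of Na₂CO₃ supplies 2 eq, so 158.1 / 2 = 79.04 mol.
(a) Mass: 79.04 mol × 106 g/mol = 8378 g.

(b) Alkalinity to neutralize: (179 − 93) = 86 mg/L as CaCO₃ × 700,000 L = 60,200 g as CaCO₃.
(b) Equivalents of H⁺ required: 60,200 ÷ 50 g/eq = 1204 eq = 1204 mol NaHSO₄.
(b) Mass of NaHSO₄: 1204 × 120.1 = 144,600 g.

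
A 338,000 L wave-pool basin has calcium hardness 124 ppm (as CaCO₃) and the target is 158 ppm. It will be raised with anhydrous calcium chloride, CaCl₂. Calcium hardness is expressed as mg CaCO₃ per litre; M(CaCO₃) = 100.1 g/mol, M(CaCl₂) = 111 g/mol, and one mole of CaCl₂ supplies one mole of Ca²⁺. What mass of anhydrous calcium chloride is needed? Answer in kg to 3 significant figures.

Hardness to add: (158 − 124) = 34 mg/L as CaCO₃ × 338,000 L = 11,490 g as CaCO₃.
Moles of Ca²⁺ (1 mol Ca²⁺ ≡ 1 mol CaCO₃): 11,490 / 100.1 g/mol = 114.8 mol.
Mass of CaCl₂: 114.8 × 111 = 12,740 g.

12.7 kg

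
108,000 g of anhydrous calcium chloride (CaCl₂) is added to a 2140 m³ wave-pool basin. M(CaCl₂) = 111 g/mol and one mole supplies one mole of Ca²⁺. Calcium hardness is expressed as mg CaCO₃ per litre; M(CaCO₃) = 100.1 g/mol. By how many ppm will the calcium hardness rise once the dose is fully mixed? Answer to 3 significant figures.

45.5 ppm

Volume: 2140 m³ = 2,140,000 L.
Moles of Ca²⁺: 108,000 g ÷ 111 g/mol = 973 mol.
As CaCO₃: 973 mol × 100.1 g/mol = 97,390 g.
Rise: 97,390 g / 2,140,000 L × 1000 = 45.51 mg/L.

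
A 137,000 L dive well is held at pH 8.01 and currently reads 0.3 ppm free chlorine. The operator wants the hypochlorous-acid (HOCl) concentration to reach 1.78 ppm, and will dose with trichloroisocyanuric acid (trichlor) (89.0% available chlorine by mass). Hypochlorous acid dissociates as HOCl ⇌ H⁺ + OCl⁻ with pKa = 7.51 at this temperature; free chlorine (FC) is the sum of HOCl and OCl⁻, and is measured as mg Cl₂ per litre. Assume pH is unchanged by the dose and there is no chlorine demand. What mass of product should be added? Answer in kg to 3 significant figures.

1.09 kg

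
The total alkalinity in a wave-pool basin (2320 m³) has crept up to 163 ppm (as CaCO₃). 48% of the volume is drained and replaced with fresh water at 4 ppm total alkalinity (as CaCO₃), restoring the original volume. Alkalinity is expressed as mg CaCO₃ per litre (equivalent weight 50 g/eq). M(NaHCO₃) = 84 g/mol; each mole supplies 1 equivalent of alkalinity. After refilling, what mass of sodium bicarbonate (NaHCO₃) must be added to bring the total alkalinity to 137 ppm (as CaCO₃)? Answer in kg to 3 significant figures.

Volume: 2320 m³ = 2,320,000 L.
After draining 48% and refilling: 163 × 0.52 + 4 × 0.48 = 86.68 ppm.
Deficit to target: 137 − 86.68 = 50.32 mg/L.
As CaCO₃: 50.32 mg/L × 2,320,000 L = 116,700 g; ÷ 50 g/eq ÷ 1 = 2335 mol NaHCO₃.
Mass: 2335 × 84 = 196,100 g.

196 kg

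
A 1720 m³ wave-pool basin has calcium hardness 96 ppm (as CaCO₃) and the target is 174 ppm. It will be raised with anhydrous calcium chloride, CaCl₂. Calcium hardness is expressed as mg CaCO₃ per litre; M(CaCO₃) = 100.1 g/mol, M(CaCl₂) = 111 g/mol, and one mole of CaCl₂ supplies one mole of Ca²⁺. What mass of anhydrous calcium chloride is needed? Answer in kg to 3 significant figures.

149 kg

Volume: 1720 m³ = 1,720,000 L.
Hardness to add: (174 − 96) = 78 mg/L as CaCO₃ × 1,720,000 L = 134,200 g as CaCO₃.
Moles of Ca²⁺ (1 mol Ca²⁺ ≡ 1 mol CaCO₃): 134,200 / 100.1 g/mol = 1340 mol.
Mass of CaCl₂: 1340 × 111 = 148,800 g.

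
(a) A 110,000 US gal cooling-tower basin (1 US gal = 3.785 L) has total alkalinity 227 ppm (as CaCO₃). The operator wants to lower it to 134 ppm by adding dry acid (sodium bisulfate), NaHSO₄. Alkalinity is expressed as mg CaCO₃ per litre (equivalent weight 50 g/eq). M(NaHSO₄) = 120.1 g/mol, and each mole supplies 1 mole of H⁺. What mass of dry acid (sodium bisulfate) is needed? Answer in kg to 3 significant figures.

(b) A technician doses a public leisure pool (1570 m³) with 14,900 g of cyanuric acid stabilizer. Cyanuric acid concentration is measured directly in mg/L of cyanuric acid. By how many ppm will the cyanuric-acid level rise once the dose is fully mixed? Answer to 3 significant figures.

(a) 93.0 kg; (b) 9.49 ppm

(a) Volume: 110,000 US gal × 3.785 L/gal = 416,350 L.
(a) Alkalinity to neutralize: (227 − 134) = 93 mg/L as CaCO₃ × 416,350 L = 38,720 g as CaCO₃.
(a) Equivalents of H⁺ required: 38,720 ÷ 50 g/eq = 774.4 eq = 774.4 mol NaHSO₄.
(a) Mass of NaHSO₄: 774.4 × 120.1 = 93,010 g.

(b) Volume: 1570 m³ = 1,570,000 L.
(b) Rise: 14,900 g / 1,570,000 L × 1000 = 9.49 mg/L.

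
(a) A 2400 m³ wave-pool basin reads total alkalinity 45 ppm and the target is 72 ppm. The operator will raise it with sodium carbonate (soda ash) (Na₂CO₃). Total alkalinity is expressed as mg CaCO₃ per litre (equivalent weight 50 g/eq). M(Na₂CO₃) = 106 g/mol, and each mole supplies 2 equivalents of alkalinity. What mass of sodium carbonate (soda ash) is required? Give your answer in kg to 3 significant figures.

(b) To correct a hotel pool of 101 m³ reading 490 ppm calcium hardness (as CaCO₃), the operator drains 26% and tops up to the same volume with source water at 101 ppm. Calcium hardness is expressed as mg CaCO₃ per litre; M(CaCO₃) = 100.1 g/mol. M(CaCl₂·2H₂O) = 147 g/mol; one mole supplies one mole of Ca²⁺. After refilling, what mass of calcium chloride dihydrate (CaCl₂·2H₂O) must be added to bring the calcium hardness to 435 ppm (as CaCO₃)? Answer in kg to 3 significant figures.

(a) 68.7 kg; (b) 6.84 kg

(a) Volume: 2400 m³ = 2,400,000 L.
(a) Alkalinity to add: (72 − 45) = 27 mg/L as CaCO₃ × 2,400,000 L = 64,800 g as CaCO₃.
(a) Equivalents: 64,800 g ÷ 50 g/eq = 1296 eq.
(a) Each mole of Na₂CO₃ supplies 2 eq, so 1296 / 2 = 648 mol.
(a) Mass: 648 mol × 106 g/mol = 68,690 g.

(b) Volume: 101 m³ = 101,000 L.
(b) After draining 26% and refilling: 490 × 0.74 + 101 × 0.26 = 388.86 ppm.
(b) Deficit to target: 435 − 388.86 = 46.14 mg/L.
(b) As CaCO₃: 46.14 mg/L × 101,000 L = 4660 g; ÷ 100.1 = 46.55 mol Ca²⁺.
(b) Mass: 46.55 × 147 = 6844 g.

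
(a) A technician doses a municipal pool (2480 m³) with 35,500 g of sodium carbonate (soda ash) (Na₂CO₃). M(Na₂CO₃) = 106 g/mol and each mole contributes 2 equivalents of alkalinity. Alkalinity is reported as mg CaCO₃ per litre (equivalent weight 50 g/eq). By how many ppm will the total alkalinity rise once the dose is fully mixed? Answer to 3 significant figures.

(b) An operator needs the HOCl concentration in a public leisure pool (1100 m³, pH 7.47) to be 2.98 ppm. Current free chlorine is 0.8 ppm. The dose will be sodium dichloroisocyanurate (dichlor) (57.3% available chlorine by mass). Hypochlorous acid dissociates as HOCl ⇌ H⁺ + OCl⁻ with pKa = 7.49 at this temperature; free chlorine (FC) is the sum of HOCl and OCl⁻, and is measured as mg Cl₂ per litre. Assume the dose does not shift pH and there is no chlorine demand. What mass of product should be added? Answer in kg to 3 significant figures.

(a) 13.5 ppm; (b) 9.65 kg

(a) Volume: 2480 m³ = 2,480,000 L.
(a) Moles of Na₂CO₃: 35,500 g ÷ 106 g/mol = 334.9 mol → 669.8 eq of alkalinity.
(a) As CaCO₃: 669.8 eq × 50 g/eq = 33,490 g.
(a) Rise: 33,490 g / 2,480,000 L × 1000 = 13.5 mg/L.

(b) Volume: 1100 m³ = 1,100,000 L.
(b) [OCl⁻]/[HOCl] = 10^(pH − pKa) = 10^(7.47 − 7.49) = 0.955; fraction as HOCl = 1/(1 + 0.955) = 0.5115.
(b) Free chlorine required for 2.98 ppm HOCl: 2.98 / 0.5115 = 5.826 ppm.
(b) FC to add: 5.826 − 0.8 = 5.026 mg/L as Cl₂.
(b) Cl₂ equivalent: 5.026 mg/L × 1,100,000 L = 5528 g.
(b) Product at 57.3% available Cl: 5528 / 0.573 = 9648 g.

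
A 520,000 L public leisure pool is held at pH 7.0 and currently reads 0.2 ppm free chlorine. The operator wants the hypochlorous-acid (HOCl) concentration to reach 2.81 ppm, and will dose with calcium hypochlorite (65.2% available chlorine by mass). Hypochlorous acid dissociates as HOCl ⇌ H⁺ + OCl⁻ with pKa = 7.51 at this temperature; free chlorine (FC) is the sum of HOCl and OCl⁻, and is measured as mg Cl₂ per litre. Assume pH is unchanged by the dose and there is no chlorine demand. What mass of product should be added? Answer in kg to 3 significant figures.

2.77 kg

[OCl⁻]/[HOCl] = 10^(pH − pKa) = 10^(7.0 − 7.51) = 0.309; fraction as HOCl = 1/(1 + 0.309) = 0.7639.
Free chlorine required for 2.81 ppm HOCl: 2.81 / 0.7639 = 3.678 ppm.
FC to add: 3.678 − 0.2 = 3.478 mg/L as Cl₂.
Cl₂ equivalent: 3.478 mg/L × 520,000 L = 1809 g.
Product at 65.2% available Cl: 1809 / 0.652 = 2774 g.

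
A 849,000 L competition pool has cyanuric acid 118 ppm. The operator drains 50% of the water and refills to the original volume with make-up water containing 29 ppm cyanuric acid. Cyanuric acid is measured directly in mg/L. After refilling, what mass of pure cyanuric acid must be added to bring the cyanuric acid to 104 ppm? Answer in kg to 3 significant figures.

After draining 50% and refilling: 118 × 0.50 + 29 × 0.50 = 73.5 ppm.
Deficit to target: 104 − 73.5 = 30.5 mg/L.
Mass: 30.5 mg/L × 849,000 L = 25,890 g cyanuric acid.

25.9 kg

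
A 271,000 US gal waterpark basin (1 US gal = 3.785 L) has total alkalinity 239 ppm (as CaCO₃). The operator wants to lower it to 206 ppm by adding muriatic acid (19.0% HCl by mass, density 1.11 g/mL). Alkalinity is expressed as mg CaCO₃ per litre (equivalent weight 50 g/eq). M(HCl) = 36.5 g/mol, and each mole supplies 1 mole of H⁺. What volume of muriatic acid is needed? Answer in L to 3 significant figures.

Volume: 271,000 US gal × 3.785 L/gal = 1,025,735 L.
Alkalinity to neutralize: (239 − 206) = 33 mg/L as CaCO₃ × 1,025,735 L = 33,850 g as CaCO₃.
Equivalents of H⁺ required: 33,850 ÷ 50 g/eq = 677 eq = 677 mol HCl.
Mass of HCl: 677 × 36.5 = 24,710 g.
Mass of 19.0% solution: 24,710 / 0.19 = 130,100 g.
Volume: 130,100 g ÷ 1.11 g/mL = 117,200 mL.

117 L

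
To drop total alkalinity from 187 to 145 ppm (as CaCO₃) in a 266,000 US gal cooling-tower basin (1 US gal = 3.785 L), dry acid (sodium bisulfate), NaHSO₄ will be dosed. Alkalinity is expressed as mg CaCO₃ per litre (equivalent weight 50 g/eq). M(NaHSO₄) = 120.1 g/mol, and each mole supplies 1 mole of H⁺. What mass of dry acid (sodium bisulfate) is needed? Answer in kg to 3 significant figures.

102 kg

Volume: 266,000 US gal × 3.785 L/gal = 1,006,810 L.
Alkalinity to neutralize: (187 − 145) = 42 mg/L as CaCO₃ × 1,006,810 L = 42,290 g as CaCO₃.
Equivalents of H⁺ required: 42,290 ÷ 50 g/eq = 845.7 eq = 845.7 mol NaHSO₄.
Mass of NaHSO₄: 845.7 × 120.1 = 101,600 g.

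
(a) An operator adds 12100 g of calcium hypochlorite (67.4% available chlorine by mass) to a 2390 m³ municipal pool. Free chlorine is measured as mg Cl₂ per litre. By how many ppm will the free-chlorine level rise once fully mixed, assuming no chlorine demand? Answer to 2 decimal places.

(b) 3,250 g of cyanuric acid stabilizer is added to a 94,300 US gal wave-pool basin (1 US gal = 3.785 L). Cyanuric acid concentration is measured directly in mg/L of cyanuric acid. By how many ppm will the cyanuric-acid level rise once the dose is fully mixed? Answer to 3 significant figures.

(a) 3.41 ppm; (b) 9.11 ppm

(a) Volume: 2390 m³ = 2,390,000 L.
(a) Available chlorine delivered: 12,100 g × 0.674 = 8155 g as Cl₂.
(a) Concentration rise: 8155 g / 2,390,000 L = 3.412 mg/L = 3.41 ppm.

(b) Volume: 94,300 US gal × 3.785 L/gal = 356,926 L.
(b) Rise: 3,250 g / 356,926 L × 1000 = 9.106 mg/L.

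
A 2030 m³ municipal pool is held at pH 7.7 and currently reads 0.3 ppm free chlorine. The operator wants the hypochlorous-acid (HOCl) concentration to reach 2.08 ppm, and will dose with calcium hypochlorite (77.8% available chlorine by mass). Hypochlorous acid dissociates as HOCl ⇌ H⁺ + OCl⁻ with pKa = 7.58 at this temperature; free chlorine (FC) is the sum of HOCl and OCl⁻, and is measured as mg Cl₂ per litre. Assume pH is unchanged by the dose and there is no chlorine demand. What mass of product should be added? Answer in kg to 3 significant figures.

11.8 kg

Volume: 2030 m³ = 2,030,000 L.
[OCl⁻]/[HOCl] = 10^(pH − pKa) = 10^(7.7 − 7.58) = 1.318; fraction as HOCl = 1/(1 + 1.318) = 0.4314.
Free chlorine required for 2.08 ppm HOCl: 2.08 / 0.4314 = 4.822 ppm.
FC to add: 4.822 − 0.3 = 4.522 mg/L as Cl₂.
Cl₂ equivalent: 4.522 mg/L × 2,030,000 L = 9180 g.
Product at 77.8% available Cl: 9180 / 0.778 = 11,800 g.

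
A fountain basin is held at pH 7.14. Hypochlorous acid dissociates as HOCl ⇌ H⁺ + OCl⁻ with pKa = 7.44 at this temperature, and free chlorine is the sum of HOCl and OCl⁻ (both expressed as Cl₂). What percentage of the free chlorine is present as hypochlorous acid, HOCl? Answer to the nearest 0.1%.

66.6%

[OCl⁻]/[HOCl] = 10^(pH − pKa) = 10^(7.14 − 7.44) = 10^-0.30 = 0.5012.
Fraction as HOCl = 1 / (1 + 0.5012) = 0.6661.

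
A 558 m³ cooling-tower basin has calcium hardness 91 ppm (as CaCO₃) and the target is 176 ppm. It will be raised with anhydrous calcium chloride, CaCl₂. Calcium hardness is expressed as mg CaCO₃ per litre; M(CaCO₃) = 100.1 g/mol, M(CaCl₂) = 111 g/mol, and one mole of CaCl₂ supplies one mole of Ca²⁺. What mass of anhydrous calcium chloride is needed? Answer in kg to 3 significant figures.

Volume: 558 m³ = 558,000 L.
Hardness to add: (176 − 91) = 85 mg/L as CaCO₃ × 558,000 L = 47,430 g as CaCO₃.
Moles of Ca²⁺ (1 mol Ca²⁺ ≡ 1 mol CaCO₃): 47,430 / 100.1 g/mol = 473.8 mol.
Mass of CaCl₂: 473.8 × 111 = 52,590 g.

52.6 kg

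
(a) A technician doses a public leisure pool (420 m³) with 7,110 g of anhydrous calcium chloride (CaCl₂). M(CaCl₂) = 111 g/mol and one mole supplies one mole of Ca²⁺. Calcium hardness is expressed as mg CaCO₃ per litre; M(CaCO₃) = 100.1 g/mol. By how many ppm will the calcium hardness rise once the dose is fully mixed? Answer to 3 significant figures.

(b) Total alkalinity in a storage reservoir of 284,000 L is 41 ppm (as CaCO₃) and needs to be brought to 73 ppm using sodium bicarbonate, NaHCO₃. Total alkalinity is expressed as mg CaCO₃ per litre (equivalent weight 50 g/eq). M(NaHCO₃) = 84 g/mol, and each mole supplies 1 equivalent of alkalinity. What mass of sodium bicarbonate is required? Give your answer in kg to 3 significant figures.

(a) Volume: 420 m³ = 420,000 L.
(a) Moles of Ca²⁺: 7,110 g ÷ 111 g/mol = 64.05 mol.
(a) As CaCO₃: 64.05 mol × 100.1 g/mol = 6412 g.
(a) Rise: 6412 g / 420,000 L × 1000 = 15.27 mg/L.

(b) Alkalinity to add: (73 − 41) = 32 mg/L as CaCO₃ × 284,000 L = 9088 g as CaCO₃.
(b) Equivalents: 9088 g ÷ 50 g/eq = 181.8 eq.
(b) NaHCO₃ supplies 1 eq per mole → 181.8 mol.
(b) Mass: 181.8 mol × 84 g/mol = 15,270 g.

(a) 15.3 ppm; (b) 15.3 kg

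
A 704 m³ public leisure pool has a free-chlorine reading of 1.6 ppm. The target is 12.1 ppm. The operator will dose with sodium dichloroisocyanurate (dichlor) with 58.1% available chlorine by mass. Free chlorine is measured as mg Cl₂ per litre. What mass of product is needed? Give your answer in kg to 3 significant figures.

Volume: 704 m³ = 704,000 L.
Chlorine deficit: 12.1 − 1.6 = 10.5 ppm = 10.5 mg/L as Cl₂.
Cl₂ equivalent needed: 10.5 mg/L × 704,000 L = 7,392,000 mg = 7392 g.
Product at 58.1% available chlorine: 7392 / 0.581 = 12,720 g.

12.7 kg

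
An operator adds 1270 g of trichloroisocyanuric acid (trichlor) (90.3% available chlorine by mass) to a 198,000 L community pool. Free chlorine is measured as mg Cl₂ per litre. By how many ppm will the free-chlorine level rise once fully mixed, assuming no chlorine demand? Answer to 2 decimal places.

5.79 ppm

Available chlorine delivered: 1270 g × 0.903 = 1147 g as Cl₂.
Concentration rise: 1147 g / 198,000 L = 5.792 mg/L = 5.79 ppm.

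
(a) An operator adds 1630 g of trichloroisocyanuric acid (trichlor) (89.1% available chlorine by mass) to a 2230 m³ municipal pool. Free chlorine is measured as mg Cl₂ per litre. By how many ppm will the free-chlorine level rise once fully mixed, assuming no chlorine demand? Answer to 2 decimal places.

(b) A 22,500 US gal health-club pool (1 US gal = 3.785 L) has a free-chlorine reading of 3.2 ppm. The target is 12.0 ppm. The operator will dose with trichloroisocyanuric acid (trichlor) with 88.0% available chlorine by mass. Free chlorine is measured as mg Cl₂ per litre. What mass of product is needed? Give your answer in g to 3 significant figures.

(a) Volume: 2230 m³ = 2,230,000 L.
(a) Available chlorine delivered: 1630 g × 0.891 = 1452 g as Cl₂.
(a) Concentration rise: 1452 g / 2,230,000 L = 0.6513 mg/L = 0.65 ppm.

(b) Volume: 22,500 US gal × 3.785 L/gal = 85,162 L.
(b) Chlorine deficit: 12.0 − 3.2 = 8.8 ppm = 8.8 mg/L as Cl₂.
(b) Cl₂ equivalent needed: 8.8 mg/L × 85,162 L = 749,400 mg = 749.4 g.
(b) Product at 88.0% available chlorine: 749.4 / 0.88 = 851.6 g.

(a) 0.65 ppm; (b) 852 g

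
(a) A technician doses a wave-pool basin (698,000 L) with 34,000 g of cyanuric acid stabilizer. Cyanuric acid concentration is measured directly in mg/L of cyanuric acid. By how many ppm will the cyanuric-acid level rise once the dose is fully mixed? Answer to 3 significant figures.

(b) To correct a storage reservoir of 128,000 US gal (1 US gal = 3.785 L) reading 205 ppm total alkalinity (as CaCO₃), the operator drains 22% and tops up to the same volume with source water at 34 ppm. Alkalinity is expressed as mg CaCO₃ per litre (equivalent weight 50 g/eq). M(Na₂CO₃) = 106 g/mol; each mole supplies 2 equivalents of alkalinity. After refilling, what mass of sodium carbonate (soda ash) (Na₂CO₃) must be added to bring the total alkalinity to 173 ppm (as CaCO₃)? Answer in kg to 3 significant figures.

(a) 48.7 ppm; (b) 2.89 kg

(a) Rise: 34,000 g / 698,000 L × 1000 = 48.71 mg/L.

(b) Volume: 128,000 US gal × 3.785 L/gal = 484,480 L.
(b) After draining 22% and refilling: 205 × 0.78 + 34 × 0.22 = 167.38 ppm.
(b) Deficit to target: 173 − 167.38 = 5.62 mg/L.
(b) As CaCO₃: 5.62 mg/L × 484,480 L = 2723 g; ÷ 50 g/eq ÷ 2 = 27.23 mol Na₂CO₃.
(b) Mass: 27.23 × 106 = 2886 g.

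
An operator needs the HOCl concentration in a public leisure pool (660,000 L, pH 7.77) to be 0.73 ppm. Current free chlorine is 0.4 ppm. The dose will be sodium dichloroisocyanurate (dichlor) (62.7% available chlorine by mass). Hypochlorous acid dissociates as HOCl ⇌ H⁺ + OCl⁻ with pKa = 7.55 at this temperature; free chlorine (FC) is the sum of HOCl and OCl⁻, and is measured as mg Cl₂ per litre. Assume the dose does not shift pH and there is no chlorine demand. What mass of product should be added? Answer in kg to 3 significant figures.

1.62 kg

[OCl⁻]/[HOCl] = 10^(pH − pKa) = 10^(7.77 − 7.55) = 1.66; fraction as HOCl = 1/(1 + 1.66) = 0.376.
Free chlorine required for 0.73 ppm HOCl: 0.73 / 0.376 = 1.941 ppm.
FC to add: 1.941 − 0.4 = 1.541 mg/L as Cl₂.
Cl₂ equivalent: 1.541 mg/L × 660,000 L = 1017 g.
Product at 62.7% available Cl: 1017 / 0.627 = 1623 g.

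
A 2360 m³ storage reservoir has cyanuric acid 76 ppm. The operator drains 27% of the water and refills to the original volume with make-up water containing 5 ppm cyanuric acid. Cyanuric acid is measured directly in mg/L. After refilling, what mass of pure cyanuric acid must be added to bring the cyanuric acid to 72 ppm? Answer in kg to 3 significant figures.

35.8 kg

Volume: 2360 m³ = 2,360,000 L.
After draining 27% and refilling: 76 × 0.73 + 5 × 0.27 = 56.83 ppm.
Deficit to target: 72 − 56.83 = 15.17 mg/L.
Mass: 15.17 mg/L × 2,360,000 L = 35,800 g cyanuric acid.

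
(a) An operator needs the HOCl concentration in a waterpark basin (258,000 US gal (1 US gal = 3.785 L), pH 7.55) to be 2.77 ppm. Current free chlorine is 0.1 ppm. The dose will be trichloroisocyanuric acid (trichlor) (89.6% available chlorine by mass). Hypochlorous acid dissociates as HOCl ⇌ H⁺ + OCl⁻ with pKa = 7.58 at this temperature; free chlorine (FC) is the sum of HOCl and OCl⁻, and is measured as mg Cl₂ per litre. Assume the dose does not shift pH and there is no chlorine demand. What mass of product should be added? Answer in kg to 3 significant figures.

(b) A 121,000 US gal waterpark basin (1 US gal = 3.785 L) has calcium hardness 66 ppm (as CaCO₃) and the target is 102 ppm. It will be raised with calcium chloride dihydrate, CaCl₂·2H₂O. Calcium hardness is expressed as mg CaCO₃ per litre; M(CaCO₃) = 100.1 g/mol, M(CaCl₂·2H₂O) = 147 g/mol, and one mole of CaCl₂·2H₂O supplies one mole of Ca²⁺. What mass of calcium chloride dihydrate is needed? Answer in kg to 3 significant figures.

(a) 5.73 kg; (b) 24.2 kg

(a) Volume: 258,000 US gal × 3.785 L/gal = 976,530 L.
(a) [OCl⁻]/[HOCl] = 10^(pH − pKa) = 10^(7.55 − 7.58) = 0.9333; fraction as HOCl = 1/(1 + 0.9333) = 0.5173.
(a) Free chlorine required for 2.77 ppm HOCl: 2.77 / 0.5173 = 5.355 ppm.
(a) FC to add: 5.355 − 0.1 = 5.255 mg/L as Cl₂.
(a) Cl₂ equivalent: 5.255 mg/L × 976,530 L = 5132 g.
(a) Product at 89.6% available Cl: 5132 / 0.896 = 5727 g.

(b) Volume: 121,000 US gal × 3.785 L/gal = 457,985 L.
(b) Hardness to add: (102 − 66) = 36 mg/L as CaCO₃ × 457,985 L = 16,490 g as CaCO₃.
(b) Moles of Ca²⁺ (1 mol Ca²⁺ ≡ 1 mol CaCO₃): 16,490 / 100.1 g/mol = 164.7 mol.
(b) Mass of CaCl₂·2H₂O: 164.7 × 147 = 24,210 g.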